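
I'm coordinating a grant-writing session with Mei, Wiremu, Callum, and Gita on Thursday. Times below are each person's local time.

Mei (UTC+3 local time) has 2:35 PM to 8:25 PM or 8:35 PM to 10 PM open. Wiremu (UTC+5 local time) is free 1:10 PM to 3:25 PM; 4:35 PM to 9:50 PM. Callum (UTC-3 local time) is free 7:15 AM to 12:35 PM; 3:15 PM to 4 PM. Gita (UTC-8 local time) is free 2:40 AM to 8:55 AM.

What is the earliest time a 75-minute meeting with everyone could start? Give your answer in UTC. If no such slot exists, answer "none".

Mei in UTC: 11:35-17:25, 17:35-19:00 (subtract 3h to convert from UTC+3).
Wiremu in UTC: 08:10-10:25, 11:35-16:50 (subtract 5h to convert from UTC+5).
Callum in UTC: 10:15-15:35, 18:15-19:00 (add 3h to convert from UTC-3).
Gita in UTC: 10:40-16:55 (add 8h to convert from UTC-8).
Mei ∩ Wiremu: 11:35-16:50.
Mei ∩ Wiremu ∩ Callum: 11:35-15:35.
Mei ∩ Wiremu ∩ Callum ∩ Gita: 11:35-15:35.
The first common window of at least 75 minutes is 11:35-15:35, so the earliest start is 11:35.

11:35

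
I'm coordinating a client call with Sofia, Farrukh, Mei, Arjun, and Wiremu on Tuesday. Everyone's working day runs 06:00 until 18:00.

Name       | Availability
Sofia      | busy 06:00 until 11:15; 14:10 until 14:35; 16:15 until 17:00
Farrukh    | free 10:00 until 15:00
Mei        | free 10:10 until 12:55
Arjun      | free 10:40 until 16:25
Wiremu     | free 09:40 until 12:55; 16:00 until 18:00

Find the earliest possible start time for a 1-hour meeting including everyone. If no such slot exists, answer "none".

11:15

Sofia free: 11:15-14:10, 14:35-16:15, 17:00-18:00 (invert busy blocks within the working day).
Farrukh free: 10:00-15:00.
Mei free: 10:10-12:55.
Arjun free: 10:40-16:25.
Wiremu free: 09:40-12:55, 16:00-18:00.
Sofia ∩ Farrukh: 11:15-14:10, 14:35-15:00.
Sofia ∩ Farrukh ∩ Mei: 11:15-12:55.
Sofia ∩ Farrukh ∩ Mei ∩ Arjun: 11:15-12:55.
Sofia ∩ Farrukh ∩ Mei ∩ Arjun ∩ Wiremu: 11:15-12:55.
The first common window of at least 60 minutes is 11:15-12:55, so the earliest start is 11:15.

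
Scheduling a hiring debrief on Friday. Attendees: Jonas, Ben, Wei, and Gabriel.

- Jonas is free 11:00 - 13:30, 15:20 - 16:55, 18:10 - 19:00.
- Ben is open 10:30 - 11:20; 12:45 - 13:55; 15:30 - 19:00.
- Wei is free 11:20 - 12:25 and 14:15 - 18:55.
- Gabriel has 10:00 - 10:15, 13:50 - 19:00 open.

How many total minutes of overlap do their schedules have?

Jonas ∩ Ben: 11:00-11:20, 12:45-13:30, 15:30-16:55, 18:10-19:00.
Jonas ∩ Ben ∩ Wei: 15:30-16:55, 18:10-18:55.
Jonas ∩ Ben ∩ Wei ∩ Gabriel: 15:30-16:55, 18:10-18:55.
So the common availability across everyone is 15:30-16:55, 18:10-18:55.
Summing the common windows: 85 + 45 = 130 minutes.

130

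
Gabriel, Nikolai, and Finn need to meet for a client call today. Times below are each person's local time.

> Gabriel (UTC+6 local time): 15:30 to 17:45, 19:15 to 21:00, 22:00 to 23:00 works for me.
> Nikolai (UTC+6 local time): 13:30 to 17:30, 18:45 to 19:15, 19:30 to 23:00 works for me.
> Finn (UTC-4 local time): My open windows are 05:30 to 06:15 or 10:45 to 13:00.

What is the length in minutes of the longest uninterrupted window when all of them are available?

60

Gabriel in UTC: 09:30-11:45, 13:15-15:00, 16:00-17:00 (subtract 6h to convert from UTC+6).
Nikolai in UTC: 07:30-11:30, 12:45-13:15, 13:30-17:00 (subtract 6h to convert from UTC+6).
Finn in UTC: 09:30-10:15, 14:45-17:00 (add 4h to convert from UTC-4).
Gabriel ∩ Nikolai: 09:30-11:30, 13:30-15:00, 16:00-17:00.
Gabriel ∩ Nikolai ∩ Finn: 09:30-10:15, 14:45-15:00, 16:00-17:00.
The longest is 16:00-17:00 at 60 minutes.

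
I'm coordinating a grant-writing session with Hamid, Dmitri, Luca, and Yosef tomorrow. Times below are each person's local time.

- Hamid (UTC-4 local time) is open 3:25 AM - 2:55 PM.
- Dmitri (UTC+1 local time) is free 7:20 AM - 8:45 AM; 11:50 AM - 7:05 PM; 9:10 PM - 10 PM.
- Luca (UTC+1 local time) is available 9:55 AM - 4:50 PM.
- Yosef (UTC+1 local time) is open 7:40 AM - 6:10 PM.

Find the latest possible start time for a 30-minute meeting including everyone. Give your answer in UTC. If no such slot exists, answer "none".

15:20

Hamid in UTC: 07:25-18:55 (add 4h to convert from UTC-4).
Dmitri in UTC: 06:20-07:45, 10:50-18:05, 20:10-21:00 (subtract 1h to convert from UTC+1).
Luca in UTC: 08:55-15:50 (subtract 1h to convert from UTC+1).
Yosef in UTC: 06:40-17:10 (subtract 1h to convert from UTC+1).
Hamid ∩ Dmitri: 07:25-07:45, 10:50-18:05.
Hamid ∩ Dmitri ∩ Luca: 10:50-15:50.
Hamid ∩ Dmitri ∩ Luca ∩ Yosef: 10:50-15:50.
The last common window of at least 30 minutes is 10:50-15:50; a 30-minute meeting can start as late as 15:20 and still end by 15:50.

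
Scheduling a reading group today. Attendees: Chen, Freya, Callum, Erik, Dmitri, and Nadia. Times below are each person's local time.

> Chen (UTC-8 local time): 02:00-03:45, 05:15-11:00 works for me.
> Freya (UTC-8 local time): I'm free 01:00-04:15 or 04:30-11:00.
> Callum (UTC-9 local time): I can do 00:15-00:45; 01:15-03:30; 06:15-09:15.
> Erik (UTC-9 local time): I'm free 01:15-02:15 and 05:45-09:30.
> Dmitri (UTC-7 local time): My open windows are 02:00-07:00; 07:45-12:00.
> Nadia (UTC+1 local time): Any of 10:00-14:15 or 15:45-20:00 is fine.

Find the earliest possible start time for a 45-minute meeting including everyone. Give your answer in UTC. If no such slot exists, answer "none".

Chen in UTC: 10:00-11:45, 13:15-19:00 (add 8h to convert from UTC-8).
Freya in UTC: 09:00-12:15, 12:30-19:00 (add 8h to convert from UTC-8).
Callum in UTC: 09:15-09:45, 10:15-12:30, 15:15-18:15 (add 9h to convert from UTC-9).
Erik in UTC: 10:15-11:15, 14:45-18:30 (add 9h to convert from UTC-9).
Dmitri in UTC: 09:00-14:00, 14:45-19:00 (add 7h to convert from UTC-7).
Nadia in UTC: 09:00-13:15, 14:45-19:00 (subtract 1h to convert from UTC+1).
Chen ∩ Freya: 10:00-11:45, 13:15-19:00.
Chen ∩ Freya ∩ Callum: 10:15-11:45, 15:15-18:15.
Chen ∩ Freya ∩ Callum ∩ Erik: 10:15-11:15, 15:15-18:15.
Chen ∩ Freya ∩ Callum ∩ Erik ∩ Dmitri: 10:15-11:15, 15:15-18:15.
Chen ∩ Freya ∩ Callum ∩ Erik ∩ Dmitri ∩ Nadia: 10:15-11:15, 15:15-18:15.
The first common window of at least 45 minutes is 10:15-11:15, so the earliest start is 10:15.

10:15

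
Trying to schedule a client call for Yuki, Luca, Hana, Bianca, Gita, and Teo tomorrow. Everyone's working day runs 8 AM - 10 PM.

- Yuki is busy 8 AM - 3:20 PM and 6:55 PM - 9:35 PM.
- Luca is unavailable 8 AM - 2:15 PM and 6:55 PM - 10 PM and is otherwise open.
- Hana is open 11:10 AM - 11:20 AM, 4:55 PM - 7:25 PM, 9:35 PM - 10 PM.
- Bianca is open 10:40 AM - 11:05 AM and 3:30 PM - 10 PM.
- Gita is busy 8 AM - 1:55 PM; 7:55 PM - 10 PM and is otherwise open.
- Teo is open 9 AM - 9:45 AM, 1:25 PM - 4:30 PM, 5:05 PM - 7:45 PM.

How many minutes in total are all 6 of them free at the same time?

Yuki free: 15:20-18:55, 21:35-22:00 (invert busy blocks within the working day).
Luca free: 14:15-18:55 (invert busy blocks within the working day).
Hana free: 11:10-11:20, 16:55-19:25, 21:35-22:00.
Bianca free: 10:40-11:05, 15:30-22:00.
Gita free: 13:55-19:55 (invert busy blocks within the working day).
Teo free: 09:00-09:45, 13:25-16:30, 17:05-19:45.
Yuki ∩ Luca: 15:20-18:55.
Yuki ∩ Luca ∩ Hana: 16:55-18:55.
Yuki ∩ Luca ∩ Hana ∩ Bianca: 16:55-18:55.
Yuki ∩ Luca ∩ Hana ∩ Bianca ∩ Gita: 16:55-18:55.
Yuki ∩ Luca ∩ Hana ∩ Bianca ∩ Gita ∩ Teo: 17:05-18:55.
So the common availability across everyone is 17:05-18:55.
That's a single block of 110 minutes.

110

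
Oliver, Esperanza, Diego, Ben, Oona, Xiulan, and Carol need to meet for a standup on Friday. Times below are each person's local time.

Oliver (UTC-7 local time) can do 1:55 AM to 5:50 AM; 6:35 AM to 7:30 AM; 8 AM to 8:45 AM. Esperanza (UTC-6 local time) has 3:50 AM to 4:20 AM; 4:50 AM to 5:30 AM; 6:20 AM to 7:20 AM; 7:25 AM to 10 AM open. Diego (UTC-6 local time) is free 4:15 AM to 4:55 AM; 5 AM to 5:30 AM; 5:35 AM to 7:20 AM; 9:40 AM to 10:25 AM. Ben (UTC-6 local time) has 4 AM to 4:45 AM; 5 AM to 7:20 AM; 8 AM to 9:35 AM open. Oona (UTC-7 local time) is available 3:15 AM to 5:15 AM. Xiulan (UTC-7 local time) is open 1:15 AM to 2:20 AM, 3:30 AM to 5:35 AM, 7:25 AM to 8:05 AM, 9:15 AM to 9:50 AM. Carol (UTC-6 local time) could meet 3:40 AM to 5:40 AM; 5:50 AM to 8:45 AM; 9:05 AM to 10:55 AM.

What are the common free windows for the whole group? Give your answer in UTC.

11:00-11:30

Oliver in UTC: 08:55-12:50, 13:35-14:30, 15:00-15:45 (add 7h to convert from UTC-7).
Esperanza in UTC: 09:50-10:20, 10:50-11:30, 12:20-13:20, 13:25-16:00 (add 6h to convert from UTC-6).
Diego in UTC: 10:15-10:55, 11:00-11:30, 11:35-13:20, 15:40-16:25 (add 6h to convert from UTC-6).
Ben in UTC: 10:00-10:45, 11:00-13:20, 14:00-15:35 (add 6h to convert from UTC-6).
Oona in UTC: 10:15-12:15 (add 7h to convert from UTC-7).
Xiulan in UTC: 08:15-09:20, 10:30-12:35, 14:25-15:05, 16:15-16:50 (add 7h to convert from UTC-7).
Carol in UTC: 09:40-11:40, 11:50-14:45, 15:05-16:55 (add 6h to convert from UTC-6).
Oliver ∩ Esperanza: 09:50-10:20, 10:50-11:30, 12:20-12:50, 13:35-14:30, 15:00-15:45.
Oliver ∩ Esperanza ∩ Diego: 10:15-10:20, 10:50-10:55, 11:00-11:30, 12:20-12:50, 15:40-15:45.
Oliver ∩ Esperanza ∩ Diego ∩ Ben: 10:15-10:20, 11:00-11:30, 12:20-12:50.
Oliver ∩ Esperanza ∩ Diego ∩ Ben ∩ Oona: 10:15-10:20, 11:00-11:30.
Oliver ∩ Esperanza ∩ Diego ∩ Ben ∩ Oona ∩ Xiulan: 11:00-11:30.
Oliver ∩ Esperanza ∩ Diego ∩ Ben ∩ Oona ∩ Xiulan ∩ Carol: 11:00-11:30.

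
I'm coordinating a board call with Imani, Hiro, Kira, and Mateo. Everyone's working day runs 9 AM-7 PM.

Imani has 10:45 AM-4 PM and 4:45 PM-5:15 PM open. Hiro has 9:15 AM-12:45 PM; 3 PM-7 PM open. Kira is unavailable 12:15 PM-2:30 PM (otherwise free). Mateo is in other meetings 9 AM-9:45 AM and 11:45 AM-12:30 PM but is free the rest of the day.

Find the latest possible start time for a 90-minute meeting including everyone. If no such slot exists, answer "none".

Imani free: 10:45-16:00, 16:45-17:15.
Hiro free: 09:15-12:45, 15:00-19:00.
Kira free: 09:00-12:15, 14:30-19:00 (invert busy blocks within the working day).
Mateo free: 09:45-11:45, 12:30-19:00 (invert busy blocks within the working day).
Imani ∩ Hiro: 10:45-12:45, 15:00-16:00, 16:45-17:15.
Imani ∩ Hiro ∩ Kira: 10:45-12:15, 15:00-16:00, 16:45-17:15.
Imani ∩ Hiro ∩ Kira ∩ Mateo: 10:45-11:45, 15:00-16:00, 16:45-17:15.
So the common availability across everyone is 10:45-11:45, 15:00-16:00, 16:45-17:15.
No common window is at least 90 minutes long.

none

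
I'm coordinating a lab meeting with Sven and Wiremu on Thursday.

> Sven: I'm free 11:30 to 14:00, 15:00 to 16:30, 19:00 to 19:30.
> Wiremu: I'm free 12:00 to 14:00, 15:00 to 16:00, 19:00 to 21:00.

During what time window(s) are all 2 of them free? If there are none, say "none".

Sven ∩ Wiremu: 12:00-14:00, 15:00-16:00, 19:00-19:30.

12:00-14:00, 15:00-16:00, 19:00-19:30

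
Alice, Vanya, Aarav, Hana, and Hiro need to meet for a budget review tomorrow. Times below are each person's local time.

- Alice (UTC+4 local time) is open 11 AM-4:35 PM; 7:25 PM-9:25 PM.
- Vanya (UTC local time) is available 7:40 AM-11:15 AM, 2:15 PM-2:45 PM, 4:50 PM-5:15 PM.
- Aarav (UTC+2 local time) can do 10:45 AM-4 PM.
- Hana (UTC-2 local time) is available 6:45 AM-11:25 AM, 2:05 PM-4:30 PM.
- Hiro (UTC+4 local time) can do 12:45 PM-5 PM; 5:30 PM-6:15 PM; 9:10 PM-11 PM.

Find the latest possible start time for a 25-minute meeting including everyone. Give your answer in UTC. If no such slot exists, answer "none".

Alice in UTC: 07:00-12:35, 15:25-17:25 (subtract 4h to convert from UTC+4).
Vanya in UTC: 07:40-11:15, 14:15-14:45, 16:50-17:15.
Aarav in UTC: 08:45-14:00 (subtract 2h to convert from UTC+2).
Hana in UTC: 08:45-13:25, 16:05-18:30 (add 2h to convert from UTC-2).
Hiro in UTC: 08:45-13:00, 13:30-14:15, 17:10-19:00 (subtract 4h to convert from UTC+4).
Alice ∩ Vanya: 07:40-11:15, 16:50-17:15.
Alice ∩ Vanya ∩ Aarav: 08:45-11:15.
Alice ∩ Vanya ∩ Aarav ∩ Hana: 08:45-11:15.
Alice ∩ Vanya ∩ Aarav ∩ Hana ∩ Hiro: 08:45-11:15.
So the common availability across everyone is 08:45-11:15.
The last common window of at least 25 minutes is 08:45-11:15; a 25-minute meeting can start as late as 10:50 and still end by 11:15.

10:50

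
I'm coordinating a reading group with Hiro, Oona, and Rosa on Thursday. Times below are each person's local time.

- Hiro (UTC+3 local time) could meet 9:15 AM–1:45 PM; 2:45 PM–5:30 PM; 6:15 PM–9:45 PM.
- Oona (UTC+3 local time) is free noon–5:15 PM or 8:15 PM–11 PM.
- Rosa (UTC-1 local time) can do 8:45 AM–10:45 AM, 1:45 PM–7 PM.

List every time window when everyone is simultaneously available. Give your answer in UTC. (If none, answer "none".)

09:45-10:45, 17:15-18:45

Hiro in UTC: 06:15-10:45, 11:45-14:30, 15:15-18:45 (subtract 3h to convert from UTC+3).
Oona in UTC: 09:00-14:15, 17:15-20:00 (subtract 3h to convert from UTC+3).
Rosa in UTC: 09:45-11:45, 14:45-20:00 (add 1h to convert from UTC-1).
Hiro ∩ Oona: 09:00-10:45, 11:45-14:15, 17:15-18:45.
Hiro ∩ Oona ∩ Rosa: 09:45-10:45, 17:15-18:45.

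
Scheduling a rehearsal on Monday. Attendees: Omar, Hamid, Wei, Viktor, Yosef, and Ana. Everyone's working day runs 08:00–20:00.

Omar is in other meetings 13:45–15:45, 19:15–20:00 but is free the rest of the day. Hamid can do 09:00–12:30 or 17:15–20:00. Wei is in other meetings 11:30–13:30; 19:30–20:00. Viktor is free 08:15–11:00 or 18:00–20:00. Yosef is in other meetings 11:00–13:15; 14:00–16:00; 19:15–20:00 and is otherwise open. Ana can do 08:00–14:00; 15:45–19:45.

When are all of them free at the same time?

Omar free: 08:00-13:45, 15:45-19:15 (invert busy blocks within the working day).
Hamid free: 09:00-12:30, 17:15-20:00.
Wei free: 08:00-11:30, 13:30-19:30 (invert busy blocks within the working day).
Viktor free: 08:15-11:00, 18:00-20:00.
Yosef free: 08:00-11:00, 13:15-14:00, 16:00-19:15 (invert busy blocks within the working day).
Ana free: 08:00-14:00, 15:45-19:45.
Omar ∩ Hamid: 09:00-12:30, 17:15-19:15.
Omar ∩ Hamid ∩ Wei: 09:00-11:30, 17:15-19:15.
Omar ∩ Hamid ∩ Wei ∩ Viktor: 09:00-11:00, 18:00-19:15.
Omar ∩ Hamid ∩ Wei ∩ Viktor ∩ Yosef: 09:00-11:00, 18:00-19:15.
Omar ∩ Hamid ∩ Wei ∩ Viktor ∩ Yosef ∩ Ana: 09:00-11:00, 18:00-19:15.
So the common availability across everyone is 09:00-11:00, 18:00-19:15.

09:00-11:00, 18:00-19:15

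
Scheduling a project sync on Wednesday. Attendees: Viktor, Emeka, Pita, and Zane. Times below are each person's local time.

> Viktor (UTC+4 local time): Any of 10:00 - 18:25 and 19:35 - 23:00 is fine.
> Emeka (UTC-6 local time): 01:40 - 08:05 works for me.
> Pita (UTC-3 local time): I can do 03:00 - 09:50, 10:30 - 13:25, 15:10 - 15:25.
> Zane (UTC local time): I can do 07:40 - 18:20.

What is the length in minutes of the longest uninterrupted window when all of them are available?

Viktor in UTC: 06:00-14:25, 15:35-19:00 (subtract 4h to convert from UTC+4).
Emeka in UTC: 07:40-14:05 (add 6h to convert from UTC-6).
Pita in UTC: 06:00-12:50, 13:30-16:25, 18:10-18:25 (add 3h to convert from UTC-3).
Zane in UTC: 07:40-18:20.
Viktor ∩ Emeka: 07:40-14:05.
Viktor ∩ Emeka ∩ Pita: 07:40-12:50, 13:30-14:05.
Viktor ∩ Emeka ∩ Pita ∩ Zane: 07:40-12:50, 13:30-14:05.
The longest is 07:40-12:50 at 310 minutes.

310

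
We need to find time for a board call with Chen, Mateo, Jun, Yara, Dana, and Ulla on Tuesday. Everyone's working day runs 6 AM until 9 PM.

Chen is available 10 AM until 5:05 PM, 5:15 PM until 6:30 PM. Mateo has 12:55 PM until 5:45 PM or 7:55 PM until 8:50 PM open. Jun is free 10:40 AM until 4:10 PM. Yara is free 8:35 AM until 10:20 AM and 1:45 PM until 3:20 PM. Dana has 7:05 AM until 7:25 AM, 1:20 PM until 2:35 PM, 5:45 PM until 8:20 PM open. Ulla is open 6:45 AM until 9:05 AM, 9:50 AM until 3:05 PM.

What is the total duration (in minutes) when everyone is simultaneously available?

50

Chen ∩ Mateo: 12:55-17:05, 17:15-17:45.
Chen ∩ Mateo ∩ Jun: 12:55-16:10.
Chen ∩ Mateo ∩ Jun ∩ Yara: 13:45-15:20.
Chen ∩ Mateo ∩ Jun ∩ Yara ∩ Dana: 13:45-14:35.
Chen ∩ Mateo ∩ Jun ∩ Yara ∩ Dana ∩ Ulla: 13:45-14:35.
Those are the intersection windows.
That's a single block of 50 minutes.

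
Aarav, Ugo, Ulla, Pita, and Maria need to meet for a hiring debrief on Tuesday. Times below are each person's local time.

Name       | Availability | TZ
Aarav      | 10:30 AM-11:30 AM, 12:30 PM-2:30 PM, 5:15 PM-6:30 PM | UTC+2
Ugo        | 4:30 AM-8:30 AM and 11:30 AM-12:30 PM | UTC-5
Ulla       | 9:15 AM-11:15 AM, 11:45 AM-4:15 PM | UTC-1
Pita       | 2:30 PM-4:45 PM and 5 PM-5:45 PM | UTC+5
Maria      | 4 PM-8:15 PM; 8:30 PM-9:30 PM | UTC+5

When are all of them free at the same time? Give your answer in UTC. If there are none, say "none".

Aarav in UTC: 08:30-09:30, 10:30-12:30, 15:15-16:30 (subtract 2h to convert from UTC+2).
Ugo in UTC: 09:30-13:30, 16:30-17:30 (add 5h to convert from UTC-5).
Ulla in UTC: 10:15-12:15, 12:45-17:15 (add 1h to convert from UTC-1).
Pita in UTC: 09:30-11:45, 12:00-12:45 (subtract 5h to convert from UTC+5).
Maria in UTC: 11:00-15:15, 15:30-16:30 (subtract 5h to convert from UTC+5).
Aarav ∩ Ugo: 10:30-12:30.
Aarav ∩ Ugo ∩ Ulla: 10:30-12:15.
Aarav ∩ Ugo ∩ Ulla ∩ Pita: 10:30-11:45, 12:00-12:15.
Aarav ∩ Ugo ∩ Ulla ∩ Pita ∩ Maria: 11:00-11:45, 12:00-12:15.
So the common availability across everyone is 11:00-11:45, 12:00-12:15.

11:00-11:45, 12:00-12:15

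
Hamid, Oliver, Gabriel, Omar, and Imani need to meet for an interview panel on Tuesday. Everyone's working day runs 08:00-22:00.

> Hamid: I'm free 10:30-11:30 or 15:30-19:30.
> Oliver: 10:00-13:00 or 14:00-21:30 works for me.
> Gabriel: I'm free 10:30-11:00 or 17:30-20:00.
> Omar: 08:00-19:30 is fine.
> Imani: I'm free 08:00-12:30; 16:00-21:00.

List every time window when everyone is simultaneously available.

10:30-11:00, 17:30-19:30

Hamid ∩ Oliver: 10:30-11:30, 15:30-19:30.
Hamid ∩ Oliver ∩ Gabriel: 10:30-11:00, 17:30-19:30.
Hamid ∩ Oliver ∩ Gabriel ∩ Omar: 10:30-11:00, 17:30-19:30.
Hamid ∩ Oliver ∩ Gabriel ∩ Omar ∩ Imani: 10:30-11:00, 17:30-19:30.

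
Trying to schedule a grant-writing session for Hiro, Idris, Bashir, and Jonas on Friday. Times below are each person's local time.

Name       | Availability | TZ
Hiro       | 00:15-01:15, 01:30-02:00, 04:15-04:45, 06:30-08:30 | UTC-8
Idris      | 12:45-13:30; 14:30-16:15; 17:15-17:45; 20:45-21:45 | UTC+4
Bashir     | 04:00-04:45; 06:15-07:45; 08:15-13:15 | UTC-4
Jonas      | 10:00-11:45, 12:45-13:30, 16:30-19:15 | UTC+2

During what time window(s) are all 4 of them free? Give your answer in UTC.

Hiro in UTC: 08:15-09:15, 09:30-10:00, 12:15-12:45, 14:30-16:30 (add 8h to convert from UTC-8).
Idris in UTC: 08:45-09:30, 10:30-12:15, 13:15-13:45, 16:45-17:45 (subtract 4h to convert from UTC+4).
Bashir in UTC: 08:00-08:45, 10:15-11:45, 12:15-17:15 (add 4h to convert from UTC-4).
Jonas in UTC: 08:00-09:45, 10:45-11:30, 14:30-17:15 (subtract 2h to convert from UTC+2).
Hiro ∩ Idris: 08:45-09:15.
Hiro ∩ Idris ∩ Bashir: ∅.
Hiro ∩ Idris ∩ Bashir ∩ Jonas: ∅.
There is no time when everyone is free.

none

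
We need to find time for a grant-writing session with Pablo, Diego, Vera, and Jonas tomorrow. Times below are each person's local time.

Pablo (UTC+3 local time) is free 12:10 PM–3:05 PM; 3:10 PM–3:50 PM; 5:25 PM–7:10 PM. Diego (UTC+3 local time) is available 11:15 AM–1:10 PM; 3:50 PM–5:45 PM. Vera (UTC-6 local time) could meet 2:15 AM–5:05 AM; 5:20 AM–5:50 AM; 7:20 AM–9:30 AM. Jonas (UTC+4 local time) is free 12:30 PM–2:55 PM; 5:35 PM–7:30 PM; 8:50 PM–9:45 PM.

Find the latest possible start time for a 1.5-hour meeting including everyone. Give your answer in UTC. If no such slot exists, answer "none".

none

Pablo in UTC: 09:10-12:05, 12:10-12:50, 14:25-16:10 (subtract 3h to convert from UTC+3).
Diego in UTC: 08:15-10:10, 12:50-14:45 (subtract 3h to convert from UTC+3).
Vera in UTC: 08:15-11:05, 11:20-11:50, 13:20-15:30 (add 6h to convert from UTC-6).
Jonas in UTC: 08:30-10:55, 13:35-15:30, 16:50-17:45 (subtract 4h to convert from UTC+4).
Pablo ∩ Diego: 09:10-10:10, 14:25-14:45.
Pablo ∩ Diego ∩ Vera: 09:10-10:10, 14:25-14:45.
Pablo ∩ Diego ∩ Vera ∩ Jonas: 09:10-10:10, 14:25-14:45.
No common window is at least 90 minutes long.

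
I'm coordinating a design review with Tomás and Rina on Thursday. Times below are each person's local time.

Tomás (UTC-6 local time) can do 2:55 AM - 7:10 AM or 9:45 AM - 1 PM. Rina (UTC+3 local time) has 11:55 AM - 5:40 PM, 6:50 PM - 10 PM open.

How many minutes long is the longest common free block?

Tomás in UTC: 08:55-13:10, 15:45-19:00 (add 6h to convert from UTC-6).
Rina in UTC: 08:55-14:40, 15:50-19:00 (subtract 3h to convert from UTC+3).
Tomás ∩ Rina: 08:55-13:10, 15:50-19:00.
The longest is 08:55-13:10 at 255 minutes.

255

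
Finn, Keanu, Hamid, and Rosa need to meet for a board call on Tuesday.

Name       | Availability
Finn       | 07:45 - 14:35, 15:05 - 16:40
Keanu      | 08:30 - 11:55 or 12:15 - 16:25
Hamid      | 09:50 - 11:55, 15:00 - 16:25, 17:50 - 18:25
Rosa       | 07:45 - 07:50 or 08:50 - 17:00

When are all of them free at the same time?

Finn ∩ Keanu: 08:30-11:55, 12:15-14:35, 15:05-16:25.
Finn ∩ Keanu ∩ Hamid: 09:50-11:55, 15:05-16:25.
Finn ∩ Keanu ∩ Hamid ∩ Rosa: 09:50-11:55, 15:05-16:25.

09:50-11:55, 15:05-16:25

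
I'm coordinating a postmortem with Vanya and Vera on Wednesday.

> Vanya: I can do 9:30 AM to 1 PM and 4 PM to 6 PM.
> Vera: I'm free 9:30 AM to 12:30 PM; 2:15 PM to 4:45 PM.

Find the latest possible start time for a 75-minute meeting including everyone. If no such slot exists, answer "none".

11:15

Vanya ∩ Vera: 09:30-12:30, 16:00-16:45.
The last common window of at least 75 minutes is 09:30-12:30; a 75-minute meeting can start as late as 11:15 and still end by 12:30.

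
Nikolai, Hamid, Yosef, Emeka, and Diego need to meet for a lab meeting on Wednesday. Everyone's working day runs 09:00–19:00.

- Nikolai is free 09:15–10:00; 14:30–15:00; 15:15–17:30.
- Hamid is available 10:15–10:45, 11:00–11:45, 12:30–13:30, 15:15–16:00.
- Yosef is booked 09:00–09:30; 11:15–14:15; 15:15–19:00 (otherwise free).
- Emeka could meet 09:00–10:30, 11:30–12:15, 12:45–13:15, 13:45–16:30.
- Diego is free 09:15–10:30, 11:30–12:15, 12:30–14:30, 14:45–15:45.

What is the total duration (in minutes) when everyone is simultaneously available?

Nikolai free: 09:15-10:00, 14:30-15:00, 15:15-17:30.
Hamid free: 10:15-10:45, 11:00-11:45, 12:30-13:30, 15:15-16:00.
Yosef free: 09:30-11:15, 14:15-15:15 (invert busy blocks within the working day).
Emeka free: 09:00-10:30, 11:30-12:15, 12:45-13:15, 13:45-16:30.
Diego free: 09:15-10:30, 11:30-12:15, 12:30-14:30, 14:45-15:45.
Nikolai ∩ Hamid: 15:15-16:00.
Nikolai ∩ Hamid ∩ Yosef: ∅.
Nikolai ∩ Hamid ∩ Yosef ∩ Emeka: ∅.
Nikolai ∩ Hamid ∩ Yosef ∩ Emeka ∩ Diego: ∅.
There is no time when everyone is free.
There is no common window, so the total is 0 minutes.

0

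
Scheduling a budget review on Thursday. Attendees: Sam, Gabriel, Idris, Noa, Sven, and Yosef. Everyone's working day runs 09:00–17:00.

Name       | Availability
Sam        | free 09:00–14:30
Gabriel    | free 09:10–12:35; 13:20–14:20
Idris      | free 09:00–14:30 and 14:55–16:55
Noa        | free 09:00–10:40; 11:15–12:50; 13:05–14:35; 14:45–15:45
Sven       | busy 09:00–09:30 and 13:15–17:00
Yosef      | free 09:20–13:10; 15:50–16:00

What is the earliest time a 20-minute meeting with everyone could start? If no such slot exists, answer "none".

09:30

Sam free: 09:00-14:30.
Gabriel free: 09:10-12:35, 13:20-14:20.
Idris free: 09:00-14:30, 14:55-16:55.
Noa free: 09:00-10:40, 11:15-12:50, 13:05-14:35, 14:45-15:45.
Sven free: 09:30-13:15 (invert busy blocks within the working day).
Yosef free: 09:20-13:10, 15:50-16:00.
Sam ∩ Gabriel: 09:10-12:35, 13:20-14:20.
Sam ∩ Gabriel ∩ Idris: 09:10-12:35, 13:20-14:20.
Sam ∩ Gabriel ∩ Idris ∩ Noa: 09:10-10:40, 11:15-12:35, 13:20-14:20.
Sam ∩ Gabriel ∩ Idris ∩ Noa ∩ Sven: 09:30-10:40, 11:15-12:35.
Sam ∩ Gabriel ∩ Idris ∩ Noa ∩ Sven ∩ Yosef: 09:30-10:40, 11:15-12:35.
So the common availability across everyone is 09:30-10:40, 11:15-12:35.
The first common window of at least 20 minutes is 09:30-10:40, so the earliest start is 09:30.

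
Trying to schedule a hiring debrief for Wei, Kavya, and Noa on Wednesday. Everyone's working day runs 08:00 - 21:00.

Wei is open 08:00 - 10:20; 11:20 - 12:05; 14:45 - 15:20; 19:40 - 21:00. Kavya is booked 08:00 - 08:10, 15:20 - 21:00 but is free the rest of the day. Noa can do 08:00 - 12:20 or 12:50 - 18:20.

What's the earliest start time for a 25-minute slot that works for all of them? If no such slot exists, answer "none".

Wei free: 08:00-10:20, 11:20-12:05, 14:45-15:20, 19:40-21:00.
Kavya free: 08:10-15:20 (invert busy blocks within the working day).
Noa free: 08:00-12:20, 12:50-18:20.
Wei ∩ Kavya: 08:10-10:20, 11:20-12:05, 14:45-15:20.
Wei ∩ Kavya ∩ Noa: 08:10-10:20, 11:20-12:05, 14:45-15:20.
Those are the intersection windows.
The first common window of at least 25 minutes is 08:10-10:20, so the earliest start is 08:10.

08:10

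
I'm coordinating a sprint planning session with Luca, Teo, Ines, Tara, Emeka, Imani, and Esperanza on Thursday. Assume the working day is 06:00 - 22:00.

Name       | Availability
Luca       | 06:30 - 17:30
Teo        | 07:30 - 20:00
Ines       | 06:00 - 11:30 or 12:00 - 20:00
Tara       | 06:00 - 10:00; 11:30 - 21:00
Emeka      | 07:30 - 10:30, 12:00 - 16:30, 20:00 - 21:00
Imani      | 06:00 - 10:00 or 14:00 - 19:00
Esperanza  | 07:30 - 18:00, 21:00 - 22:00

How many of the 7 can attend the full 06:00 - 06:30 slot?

Ines, Tara, and Imani can make the full 06:00-06:30 slot — that's 3.

3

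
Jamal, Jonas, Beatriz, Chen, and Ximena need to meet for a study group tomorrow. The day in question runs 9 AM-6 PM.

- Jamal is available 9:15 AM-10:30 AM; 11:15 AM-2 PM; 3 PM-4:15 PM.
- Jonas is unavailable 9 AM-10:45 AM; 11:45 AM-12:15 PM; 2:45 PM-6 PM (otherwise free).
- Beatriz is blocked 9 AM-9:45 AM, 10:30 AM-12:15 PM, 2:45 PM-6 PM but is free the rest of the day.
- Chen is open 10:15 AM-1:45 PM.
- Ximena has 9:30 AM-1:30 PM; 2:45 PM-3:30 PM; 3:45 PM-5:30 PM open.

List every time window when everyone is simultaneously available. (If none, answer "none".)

Jamal free: 09:15-10:30, 11:15-14:00, 15:00-16:15.
Jonas free: 10:45-11:45, 12:15-14:45 (invert busy blocks within the working day).
Beatriz free: 09:45-10:30, 12:15-14:45 (invert busy blocks within the working day).
Chen free: 10:15-13:45.
Ximena free: 09:30-13:30, 14:45-15:30, 15:45-17:30.
Jamal ∩ Jonas: 11:15-11:45, 12:15-14:00.
Jamal ∩ Jonas ∩ Beatriz: 12:15-14:00.
Jamal ∩ Jonas ∩ Beatriz ∩ Chen: 12:15-13:45.
Jamal ∩ Jonas ∩ Beatriz ∩ Chen ∩ Ximena: 12:15-13:30.
So the common availability across everyone is 12:15-13:30.

12:15-13:30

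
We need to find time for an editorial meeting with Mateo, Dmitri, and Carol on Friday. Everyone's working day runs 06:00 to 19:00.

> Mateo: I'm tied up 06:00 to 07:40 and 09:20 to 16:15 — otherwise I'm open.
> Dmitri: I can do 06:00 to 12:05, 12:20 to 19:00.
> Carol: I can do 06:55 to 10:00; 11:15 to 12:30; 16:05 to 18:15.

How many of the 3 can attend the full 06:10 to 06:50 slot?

Mateo free: 07:40-09:20, 16:15-19:00 (invert busy blocks within the working day).
Dmitri free: 06:00-12:05, 12:20-19:00.
Carol free: 06:55-10:00, 11:15-12:30, 16:05-18:15.
Dmitri can make the full 06:10-06:50 slot — that's 1.

1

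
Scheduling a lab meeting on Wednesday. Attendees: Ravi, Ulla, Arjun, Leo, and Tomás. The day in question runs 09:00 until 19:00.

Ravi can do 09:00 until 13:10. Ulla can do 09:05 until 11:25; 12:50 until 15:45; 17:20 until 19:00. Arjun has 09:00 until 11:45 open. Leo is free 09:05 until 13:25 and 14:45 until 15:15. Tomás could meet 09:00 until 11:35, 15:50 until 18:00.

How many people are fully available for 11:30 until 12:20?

2

Ravi and Leo can make the full 11:30-12:20 slot — that's 2.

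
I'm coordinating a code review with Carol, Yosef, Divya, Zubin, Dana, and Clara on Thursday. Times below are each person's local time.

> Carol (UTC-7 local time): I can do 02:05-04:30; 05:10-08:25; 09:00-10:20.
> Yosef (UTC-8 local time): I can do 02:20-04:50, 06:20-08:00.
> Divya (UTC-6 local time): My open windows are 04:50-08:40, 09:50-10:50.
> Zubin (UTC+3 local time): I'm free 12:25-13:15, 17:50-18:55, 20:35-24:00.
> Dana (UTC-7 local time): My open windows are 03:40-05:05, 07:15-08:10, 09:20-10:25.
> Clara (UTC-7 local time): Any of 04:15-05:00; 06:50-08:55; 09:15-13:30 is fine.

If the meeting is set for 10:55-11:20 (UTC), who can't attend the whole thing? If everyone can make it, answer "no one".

Carol in UTC: 09:05-11:30, 12:10-15:25, 16:00-17:20 (add 7h to convert from UTC-7).
Yosef in UTC: 10:20-12:50, 14:20-16:00 (add 8h to convert from UTC-8).
Divya in UTC: 10:50-14:40, 15:50-16:50 (add 6h to convert from UTC-6).
Zubin in UTC: 09:25-10:15, 14:50-15:55, 17:35-21:00 (subtract 3h to convert from UTC+3).
Dana in UTC: 10:40-12:05, 14:15-15:10, 16:20-17:25 (add 7h to convert from UTC-7).
Clara in UTC: 11:15-12:00, 13:50-15:55, 16:15-20:30 (add 7h to convert from UTC-7).
Carol: free for 10:55-11:20. Yosef: free for 10:55-11:20. Divya: free for 10:55-11:20. Zubin: not fully free for 10:55-11:20. Dana: free for 10:55-11:20. Clara: not fully free for 10:55-11:20.

Clara, Zubin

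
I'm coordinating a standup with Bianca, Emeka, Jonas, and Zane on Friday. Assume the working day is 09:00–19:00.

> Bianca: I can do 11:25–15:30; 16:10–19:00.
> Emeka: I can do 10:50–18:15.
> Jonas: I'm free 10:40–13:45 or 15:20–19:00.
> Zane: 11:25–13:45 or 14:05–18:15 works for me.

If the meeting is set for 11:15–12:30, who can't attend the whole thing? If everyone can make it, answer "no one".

Bianca: not fully free for 11:15-12:30. Emeka: free for 11:15-12:30. Jonas: free for 11:15-12:30. Zane: not fully free for 11:15-12:30.

Bianca, Zane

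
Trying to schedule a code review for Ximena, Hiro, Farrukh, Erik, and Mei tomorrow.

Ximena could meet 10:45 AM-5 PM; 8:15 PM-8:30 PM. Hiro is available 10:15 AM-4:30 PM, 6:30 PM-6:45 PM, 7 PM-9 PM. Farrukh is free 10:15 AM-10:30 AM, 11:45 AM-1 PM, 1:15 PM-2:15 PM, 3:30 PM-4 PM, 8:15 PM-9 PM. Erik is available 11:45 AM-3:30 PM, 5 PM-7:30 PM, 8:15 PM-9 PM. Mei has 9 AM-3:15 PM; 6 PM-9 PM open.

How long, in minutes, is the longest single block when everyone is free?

Ximena ∩ Hiro: 10:45-16:30, 20:15-20:30.
Ximena ∩ Hiro ∩ Farrukh: 11:45-13:00, 13:15-14:15, 15:30-16:00, 20:15-20:30.
Ximena ∩ Hiro ∩ Farrukh ∩ Erik: 11:45-13:00, 13:15-14:15, 20:15-20:30.
Ximena ∩ Hiro ∩ Farrukh ∩ Erik ∩ Mei: 11:45-13:00, 13:15-14:15, 20:15-20:30.
The longest is 11:45-13:00 at 75 minutes.

75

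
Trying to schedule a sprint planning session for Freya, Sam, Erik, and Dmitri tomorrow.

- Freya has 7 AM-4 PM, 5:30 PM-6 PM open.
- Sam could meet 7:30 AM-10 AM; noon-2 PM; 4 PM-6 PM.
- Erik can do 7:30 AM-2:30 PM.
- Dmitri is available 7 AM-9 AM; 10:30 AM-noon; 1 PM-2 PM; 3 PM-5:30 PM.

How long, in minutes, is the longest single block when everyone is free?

Freya ∩ Sam: 07:30-10:00, 12:00-14:00, 17:30-18:00.
Freya ∩ Sam ∩ Erik: 07:30-10:00, 12:00-14:00.
Freya ∩ Sam ∩ Erik ∩ Dmitri: 07:30-09:00, 13:00-14:00.
The longest is 07:30-09:00 at 90 minutes.

90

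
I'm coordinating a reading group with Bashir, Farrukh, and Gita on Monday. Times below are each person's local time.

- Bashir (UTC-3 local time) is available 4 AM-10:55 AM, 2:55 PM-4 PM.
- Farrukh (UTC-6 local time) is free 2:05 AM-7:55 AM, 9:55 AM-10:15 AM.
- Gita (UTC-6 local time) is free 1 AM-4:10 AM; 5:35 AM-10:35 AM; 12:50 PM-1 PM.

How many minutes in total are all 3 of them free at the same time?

Bashir in UTC: 07:00-13:55, 17:55-19:00 (add 3h to convert from UTC-3).
Farrukh in UTC: 08:05-13:55, 15:55-16:15 (add 6h to convert from UTC-6).
Gita in UTC: 07:00-10:10, 11:35-16:35, 18:50-19:00 (add 6h to convert from UTC-6).
Bashir ∩ Farrukh: 08:05-13:55.
Bashir ∩ Farrukh ∩ Gita: 08:05-10:10, 11:35-13:55.
So the common availability across everyone is 08:05-10:10, 11:35-13:55.
Summing the common windows: 125 + 140 = 265 minutes.

265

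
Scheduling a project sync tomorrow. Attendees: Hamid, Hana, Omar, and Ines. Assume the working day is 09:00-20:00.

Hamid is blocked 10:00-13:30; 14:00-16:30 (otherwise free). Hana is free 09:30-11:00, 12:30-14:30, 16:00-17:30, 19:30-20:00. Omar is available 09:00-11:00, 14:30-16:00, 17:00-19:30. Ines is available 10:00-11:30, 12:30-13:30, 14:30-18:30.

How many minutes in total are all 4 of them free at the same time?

30

Hamid free: 09:00-10:00, 13:30-14:00, 16:30-20:00 (invert busy blocks within the working day).
Hana free: 09:30-11:00, 12:30-14:30, 16:00-17:30, 19:30-20:00.
Omar free: 09:00-11:00, 14:30-16:00, 17:00-19:30.
Ines free: 10:00-11:30, 12:30-13:30, 14:30-18:30.
Hamid ∩ Hana: 09:30-10:00, 13:30-14:00, 16:30-17:30, 19:30-20:00.
Hamid ∩ Hana ∩ Omar: 09:30-10:00, 17:00-17:30.
Hamid ∩ Hana ∩ Omar ∩ Ines: 17:00-17:30.
That's a single block of 30 minutes.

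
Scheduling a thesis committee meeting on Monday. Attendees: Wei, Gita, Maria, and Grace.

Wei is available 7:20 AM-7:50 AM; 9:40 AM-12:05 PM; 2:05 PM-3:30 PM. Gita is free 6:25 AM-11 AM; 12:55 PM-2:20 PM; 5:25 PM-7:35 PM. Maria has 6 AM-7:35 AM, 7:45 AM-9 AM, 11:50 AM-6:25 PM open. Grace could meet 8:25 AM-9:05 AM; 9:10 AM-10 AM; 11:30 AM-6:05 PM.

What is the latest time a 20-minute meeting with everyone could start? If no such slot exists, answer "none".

none

Wei ∩ Gita: 07:20-07:50, 09:40-11:00, 14:05-14:20.
Wei ∩ Gita ∩ Maria: 07:20-07:35, 07:45-07:50, 14:05-14:20.
Wei ∩ Gita ∩ Maria ∩ Grace: 14:05-14:20.
Those are the intersection windows.
No common window is at least 20 minutes long.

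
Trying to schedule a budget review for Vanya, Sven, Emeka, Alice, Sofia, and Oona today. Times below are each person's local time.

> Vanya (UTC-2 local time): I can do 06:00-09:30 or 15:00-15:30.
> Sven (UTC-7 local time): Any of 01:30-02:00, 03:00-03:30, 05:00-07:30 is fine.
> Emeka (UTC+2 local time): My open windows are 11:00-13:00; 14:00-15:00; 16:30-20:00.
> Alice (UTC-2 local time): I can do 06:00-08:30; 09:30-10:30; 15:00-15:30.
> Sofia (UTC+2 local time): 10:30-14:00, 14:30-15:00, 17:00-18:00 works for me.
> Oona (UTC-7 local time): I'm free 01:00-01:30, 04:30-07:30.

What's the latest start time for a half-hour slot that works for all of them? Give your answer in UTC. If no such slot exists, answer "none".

none

Vanya in UTC: 08:00-11:30, 17:00-17:30 (add 2h to convert from UTC-2).
Sven in UTC: 08:30-09:00, 10:00-10:30, 12:00-14:30 (add 7h to convert from UTC-7).
Emeka in UTC: 09:00-11:00, 12:00-13:00, 14:30-18:00 (subtract 2h to convert from UTC+2).
Alice in UTC: 08:00-10:30, 11:30-12:30, 17:00-17:30 (add 2h to convert from UTC-2).
Sofia in UTC: 08:30-12:00, 12:30-13:00, 15:00-16:00 (subtract 2h to convert from UTC+2).
Oona in UTC: 08:00-08:30, 11:30-14:30 (add 7h to convert from UTC-7).
Vanya ∩ Sven: 08:30-09:00, 10:00-10:30.
Vanya ∩ Sven ∩ Emeka: 10:00-10:30.
Vanya ∩ Sven ∩ Emeka ∩ Alice: 10:00-10:30.
Vanya ∩ Sven ∩ Emeka ∩ Alice ∩ Sofia: 10:00-10:30.
Vanya ∩ Sven ∩ Emeka ∩ Alice ∩ Sofia ∩ Oona: ∅.
There is no time when everyone is free.
No common window is at least 30 minutes long.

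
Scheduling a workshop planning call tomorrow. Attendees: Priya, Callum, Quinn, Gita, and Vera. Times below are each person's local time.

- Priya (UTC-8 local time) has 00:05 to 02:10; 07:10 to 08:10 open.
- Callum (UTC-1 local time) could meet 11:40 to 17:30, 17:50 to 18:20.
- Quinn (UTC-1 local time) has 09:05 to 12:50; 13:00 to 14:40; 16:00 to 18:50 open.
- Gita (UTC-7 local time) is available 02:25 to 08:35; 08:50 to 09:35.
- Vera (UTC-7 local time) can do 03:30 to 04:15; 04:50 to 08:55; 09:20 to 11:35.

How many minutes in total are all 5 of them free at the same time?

25

Priya in UTC: 08:05-10:10, 15:10-16:10 (add 8h to convert from UTC-8).
Callum in UTC: 12:40-18:30, 18:50-19:20 (add 1h to convert from UTC-1).
Quinn in UTC: 10:05-13:50, 14:00-15:40, 17:00-19:50 (add 1h to convert from UTC-1).
Gita in UTC: 09:25-15:35, 15:50-16:35 (add 7h to convert from UTC-7).
Vera in UTC: 10:30-11:15, 11:50-15:55, 16:20-18:35 (add 7h to convert from UTC-7).
Priya ∩ Callum: 15:10-16:10.
Priya ∩ Callum ∩ Quinn: 15:10-15:40.
Priya ∩ Callum ∩ Quinn ∩ Gita: 15:10-15:35.
Priya ∩ Callum ∩ Quinn ∩ Gita ∩ Vera: 15:10-15:35.
That's a single block of 25 minutes.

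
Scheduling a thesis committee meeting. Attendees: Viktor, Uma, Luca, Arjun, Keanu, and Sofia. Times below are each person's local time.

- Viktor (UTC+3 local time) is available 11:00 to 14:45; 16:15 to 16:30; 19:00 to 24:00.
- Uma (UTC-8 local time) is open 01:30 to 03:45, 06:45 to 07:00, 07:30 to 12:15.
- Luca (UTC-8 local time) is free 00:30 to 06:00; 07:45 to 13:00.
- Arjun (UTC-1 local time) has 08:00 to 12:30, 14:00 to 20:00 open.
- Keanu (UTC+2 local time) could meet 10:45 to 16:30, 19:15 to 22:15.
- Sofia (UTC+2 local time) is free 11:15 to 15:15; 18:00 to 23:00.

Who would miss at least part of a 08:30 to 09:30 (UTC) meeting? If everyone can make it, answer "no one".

Viktor in UTC: 08:00-11:45, 13:15-13:30, 16:00-21:00 (subtract 3h to convert from UTC+3).
Uma in UTC: 09:30-11:45, 14:45-15:00, 15:30-20:15 (add 8h to convert from UTC-8).
Luca in UTC: 08:30-14:00, 15:45-21:00 (add 8h to convert from UTC-8).
Arjun in UTC: 09:00-13:30, 15:00-21:00 (add 1h to convert from UTC-1).
Keanu in UTC: 08:45-14:30, 17:15-20:15 (subtract 2h to convert from UTC+2).
Sofia in UTC: 09:15-13:15, 16:00-21:00 (subtract 2h to convert from UTC+2).
Viktor: free for 08:30-09:30. Uma: not fully free for 08:30-09:30. Luca: free for 08:30-09:30. Arjun: not fully free for 08:30-09:30. Keanu: not fully free for 08:30-09:30. Sofia: not fully free for 08:30-09:30.

Arjun, Keanu, Sofia, Uma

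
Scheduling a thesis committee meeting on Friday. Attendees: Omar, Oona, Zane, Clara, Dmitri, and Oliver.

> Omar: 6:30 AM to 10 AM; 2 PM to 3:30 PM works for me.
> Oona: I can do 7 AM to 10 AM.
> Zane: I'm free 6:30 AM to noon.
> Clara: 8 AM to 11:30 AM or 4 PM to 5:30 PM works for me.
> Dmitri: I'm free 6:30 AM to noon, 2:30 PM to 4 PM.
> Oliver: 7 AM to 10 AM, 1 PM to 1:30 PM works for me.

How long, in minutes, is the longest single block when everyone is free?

120

Omar ∩ Oona: 07:00-10:00.
Omar ∩ Oona ∩ Zane: 07:00-10:00.
Omar ∩ Oona ∩ Zane ∩ Clara: 08:00-10:00.
Omar ∩ Oona ∩ Zane ∩ Clara ∩ Dmitri: 08:00-10:00.
Omar ∩ Oona ∩ Zane ∩ Clara ∩ Dmitri ∩ Oliver: 08:00-10:00.
Those are the intersection windows.
The longest is 08:00-10:00 at 120 minutes.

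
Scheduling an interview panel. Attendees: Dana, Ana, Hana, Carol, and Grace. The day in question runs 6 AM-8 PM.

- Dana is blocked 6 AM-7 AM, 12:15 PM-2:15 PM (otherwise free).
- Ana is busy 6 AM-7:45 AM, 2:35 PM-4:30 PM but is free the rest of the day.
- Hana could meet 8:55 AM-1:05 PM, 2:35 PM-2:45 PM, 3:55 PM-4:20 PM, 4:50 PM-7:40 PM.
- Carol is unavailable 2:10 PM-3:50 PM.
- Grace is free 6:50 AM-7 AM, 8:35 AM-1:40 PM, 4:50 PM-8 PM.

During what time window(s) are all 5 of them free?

Dana free: 07:00-12:15, 14:15-20:00 (invert busy blocks within the working day).
Ana free: 07:45-14:35, 16:30-20:00 (invert busy blocks within the working day).
Hana free: 08:55-13:05, 14:35-14:45, 15:55-16:20, 16:50-19:40.
Carol free: 06:00-14:10, 15:50-20:00 (invert busy blocks within the working day).
Grace free: 06:50-07:00, 08:35-13:40, 16:50-20:00.
Dana ∩ Ana: 07:45-12:15, 14:15-14:35, 16:30-20:00.
Dana ∩ Ana ∩ Hana: 08:55-12:15, 16:50-19:40.
Dana ∩ Ana ∩ Hana ∩ Carol: 08:55-12:15, 16:50-19:40.
Dana ∩ Ana ∩ Hana ∩ Carol ∩ Grace: 08:55-12:15, 16:50-19:40.

08:55-12:15, 16:50-19:40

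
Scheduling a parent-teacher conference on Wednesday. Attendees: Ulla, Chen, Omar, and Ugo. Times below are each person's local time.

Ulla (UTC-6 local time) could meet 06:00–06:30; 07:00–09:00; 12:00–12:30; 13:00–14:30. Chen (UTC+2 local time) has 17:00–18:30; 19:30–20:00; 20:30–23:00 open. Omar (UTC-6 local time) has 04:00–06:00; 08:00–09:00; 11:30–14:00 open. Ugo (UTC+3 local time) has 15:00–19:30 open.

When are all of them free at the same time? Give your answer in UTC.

Ulla in UTC: 12:00-12:30, 13:00-15:00, 18:00-18:30, 19:00-20:30 (add 6h to convert from UTC-6).
Chen in UTC: 15:00-16:30, 17:30-18:00, 18:30-21:00 (subtract 2h to convert from UTC+2).
Omar in UTC: 10:00-12:00, 14:00-15:00, 17:30-20:00 (add 6h to convert from UTC-6).
Ugo in UTC: 12:00-16:30 (subtract 3h to convert from UTC+3).
Ulla ∩ Chen: 19:00-20:30.
Ulla ∩ Chen ∩ Omar: 19:00-20:00.
Ulla ∩ Chen ∩ Omar ∩ Ugo: ∅.
There is no time when everyone is free.

none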